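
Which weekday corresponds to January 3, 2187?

Doomsday rule: the anchor day for the 2100s is Sunday. For year 87: 87÷12 = 7 r 3, and 3÷4 = 0, so 7+3+0 = 10.
Sunday + 10 ≡ Wednesday — that's 2187's doomsday.
In January the doomsday date is Jan 3 (2187 is not a leap year).
Jan 3 is the doomsday itself: Wednesday.

Wednesday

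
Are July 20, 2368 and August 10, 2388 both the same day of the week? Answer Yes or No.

No

From Jul 20, 2368 to Aug 10, 2388 is 7326 days.
7326 mod 7 = 4, so they are different weekdays.
(Jul 20, 2368 is a Saturday; Aug 10, 2388 is a Wednesday.)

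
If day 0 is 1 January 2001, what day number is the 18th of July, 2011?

Jan 1, 2001 → Jan 1, 2002: 365 days.
Jan 1, 2002 → Jan 1, 2003: 365 days.
Jan 1, 2003 → Jan 1, 2004: 365 days.
Jan 1, 2004 → Jan 1, 2005: 366 days (Feb 29, 2004 is in that span).
Jan 1, 2005 → Jan 1, 2006: 365 days.
Jan 1, 2006 → Jan 1, 2007: 365 days.
Jan 1, 2007 → Jan 1, 2008: 365 days.
Jan 1, 2008 → Jan 1, 2009: 366 days (Feb 29, 2008 is in that span).
Jan 1, 2009 → Jan 1, 2010: 365 days.
Jan 1, 2010 → Jan 1, 2011: 365 days.
Jan 1, 2011 → Feb 1, 2011: 31 days (January has 31).
Feb 1, 2011 → Mar 1, 2011: 28 days (February has 28).
Mar 1, 2011 → Apr 1, 2011: 31 days (March has 31).
Apr 1, 2011 → May 1, 2011: 30 days (April has 30).
May 1, 2011 → Jun 1, 2011: 31 days (May has 31).
Jun 1, 2011 → Jul 1, 2011: 30 days (June has 30).
Jul 1, 2011 → Jul 18, 2011: 17 days.
Total: 3850 days.

3850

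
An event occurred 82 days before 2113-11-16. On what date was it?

August 26, 2113

−16 → Oct 31, 2113 (end of Oct, 31 days; 66 left).
−31 → Sep 30, 2113 (end of Sep, 30 days; 35 left).
−30 → Aug 31, 2113 (end of Aug, 31 days; 5 left).
−5 → Aug 26, 2113.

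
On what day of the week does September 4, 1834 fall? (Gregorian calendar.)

Doomsday rule: the anchor day for the 1800s is Friday. For year 34: 34÷12 = 2 r 10, and 10÷4 = 2, so 2+10+2 = 14.
Friday + 14 ≡ Friday — that's 1834's doomsday.
In September the doomsday date is Sep 5.
Sep 4 is 1 day before Sep 5; 1 mod 7 = 1, so Friday − 1 = Thursday.

Thursday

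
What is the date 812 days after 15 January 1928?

April 6, 1930

+366 (one year; includes Feb 29, 1928) → Jan 15, 1929 (446 left).
+365 (one year) → Jan 15, 1930 (81 left).
Jan has 31 days: +17 → Feb 1, 1930 (64 left).
Feb has 28 days: +28 → Mar 1, 1930 (36 left).
Mar has 31 days: +31 → Apr 1, 1930 (5 left).
+5 → Apr 6, 1930.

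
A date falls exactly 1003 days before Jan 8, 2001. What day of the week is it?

Jan 8, 2001 is a Monday.
1003 mod 7 = 2, so 1003 days before a Monday is Monday − 2 = Saturday.

Saturday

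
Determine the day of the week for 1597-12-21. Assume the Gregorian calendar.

Doomsday rule: the anchor day for the 1500s is Wednesday. For year 97: 97÷12 = 8 r 1, and 1÷4 = 0, so 8+1+0 = 9.
Wednesday + 9 ≡ Friday — that's 1597's doomsday.
In December the doomsday date is Dec 12.
Dec 21 is 9 days after Dec 12; 9 mod 7 = 2, so Friday + 2 = Sunday.

Sunday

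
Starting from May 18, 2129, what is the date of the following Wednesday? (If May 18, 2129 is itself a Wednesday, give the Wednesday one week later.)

May 25, 2129

May 18, 2129 is a Wednesday.
From Wednesday to the next Wednesday is 7 days.
May 18, 2129 + 7 = May 25, 2129.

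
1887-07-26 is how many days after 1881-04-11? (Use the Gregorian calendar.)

Apr 11, 1881 → Apr 11, 1882: 365 days.
Apr 11, 1882 → Apr 11, 1883: 365 days.
Apr 11, 1883 → Apr 11, 1884: 366 days (Feb 29, 1884 is in that span).
Apr 11, 1884 → Apr 11, 1885: 365 days.
Apr 11, 1885 → Apr 11, 1886: 365 days.
Apr 11, 1886 → Apr 11, 1887: 365 days.
Apr 11, 1887 → May 11, 1887: 30 days (April has 30).
May 11, 1887 → Jun 11, 1887: 31 days (May has 31).
Jun 11, 1887 → Jul 11, 1887: 30 days (June has 30).
Jul 11, 1887 → Jul 26, 1887: 15 days.
Total: 2297 days.

2297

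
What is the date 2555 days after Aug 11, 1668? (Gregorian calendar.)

August 10, 1675

+365 (one year) → Aug 11, 1669 (2190 left).
+365 (one year) → Aug 11, 1670 (1825 left).
+365 (one year) → Aug 11, 1671 (1460 left).
+366 (one year; includes Feb 29, 1672) → Aug 11, 1672 (1094 left).
+365 (one year) → Aug 11, 1673 (729 left).
+365 (one year) → Aug 11, 1674 (364 left).
Aug has 31 days: +21 → Sep 1, 1674 (343 left).
Sep has 30 days: +30 → Oct 1, 1674 (313 left).
Oct has 31 days: +31 → Nov 1, 1674 (282 left).
Nov has 30 days: +30 → Dec 1, 1674 (252 left).
Dec has 31 days: +31 → Jan 1, 1675 (221 left).
Jan has 31 days: +31 → Feb 1, 1675 (190 left).
Feb has 28 days: +28 → Mar 1, 1675 (162 left).
Mar has 31 days: +31 → Apr 1, 1675 (131 left).
Apr has 30 days: +30 → May 1, 1675 (101 left).
May has 31 days: +31 → Jun 1, 1675 (70 left).
Jun has 30 days: +30 → Jul 1, 1675 (40 left).
Jul has 31 days: +31 → Aug 1, 1675 (9 left).
+9 → Aug 10, 1675.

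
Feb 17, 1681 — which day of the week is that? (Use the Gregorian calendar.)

Monday

Doomsday rule: the anchor day for the 1600s is Tuesday. For year 81: 81÷12 = 6 r 9, and 9÷4 = 2, so 6+9+2 = 17.
Tuesday + 17 ≡ Friday — that's 1681's doomsday.
In February the doomsday date is Feb 28 (1681 is not a leap year).
Feb 17 is 11 days before Feb 28; 11 mod 7 = 4, so Friday − 4 = Monday.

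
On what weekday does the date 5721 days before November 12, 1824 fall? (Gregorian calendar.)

Wednesday

First find the weekday of Nov 12, 1824. Doomsday rule: the anchor day for the 1800s is Friday. For year 24: 24÷12 = 2 r 0, and 0÷4 = 0, so 2+0+0 = 2.
Friday + 2 ≡ Sunday — that's 1824's doomsday.
In November the doomsday date is Nov 7.
Nov 12 is 5 days after Nov 7; 5 mod 7 = 5, so Sunday + 5 = Friday.
5721 mod 7 = 2, so 5721 days before a Friday is Friday − 2 = Wednesday.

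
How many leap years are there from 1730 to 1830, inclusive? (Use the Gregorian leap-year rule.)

24

Multiples of 4 in [1730,1830]: 25.
Of those, multiples of 100: 1 (not leap unless ÷400).
Multiples of 400: 0.
Leap years = 25 − 1 + 0 = 24.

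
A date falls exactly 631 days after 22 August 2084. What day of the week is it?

First find the weekday of Aug 22, 2084. Doomsday rule: the anchor day for the 2000s is Tuesday. For year 84: 84÷12 = 7 r 0, and 0÷4 = 0, so 7+0+0 = 7.
Tuesday + 7 ≡ Tuesday — that's 2084's doomsday.
In August the doomsday date is Aug 8.
Aug 22 is 14 days after Aug 8; 14 mod 7 = 0, so Tuesday + 0 = Tuesday.
631 mod 7 = 1, so 631 days after a Tuesday is Tuesday + 1 = Wednesday.

Wednesday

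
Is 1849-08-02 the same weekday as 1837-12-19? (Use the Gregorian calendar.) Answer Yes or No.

From Dec 19, 1837 to Aug 2, 1849 is 4244 days.
4244 mod 7 = 2, so they are different weekdays.
(Dec 19, 1837 is a Tuesday; Aug 2, 1849 is a Thursday.)

No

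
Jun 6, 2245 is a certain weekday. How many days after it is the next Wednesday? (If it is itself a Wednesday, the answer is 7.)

5

Jun 6, 2245 is a Friday.
From Friday to the next Wednesday is 5 days.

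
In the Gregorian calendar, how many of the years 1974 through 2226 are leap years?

Multiples of 4 in [1974,2226]: 63.
Of those, multiples of 100: 3 (not leap unless ÷400).
Multiples of 400: 1.
Leap years = 63 − 3 + 1 = 61.

61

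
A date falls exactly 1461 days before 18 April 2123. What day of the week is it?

Tuesday

First find the weekday of Apr 18, 2123. Doomsday rule: the anchor day for the 2100s is Sunday. For year 23: 23÷12 = 1 r 11, and 11÷4 = 2, so 1+11+2 = 14.
Sunday + 14 ≡ Sunday — that's 2123's doomsday.
In April the doomsday date is Apr 4.
Apr 18 is 14 days after Apr 4; 14 mod 7 = 0, so Sunday + 0 = Sunday.
1461 mod 7 = 5, so 1461 days before a Sunday is Sunday − 5 = Tuesday.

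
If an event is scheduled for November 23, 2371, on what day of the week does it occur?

Doomsday rule: the anchor day for the 2300s is Wednesday. For year 71: 71÷12 = 5 r 11, and 11÷4 = 2, so 5+11+2 = 18.
Wednesday + 18 ≡ Sunday — that's 2371's doomsday.
In November the doomsday date is Nov 7.
Nov 23 is 16 days after Nov 7; 16 mod 7 = 2, so Sunday + 2 = Tuesday.

Tuesday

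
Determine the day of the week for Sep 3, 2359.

Doomsday rule: the anchor day for the 2300s is Wednesday. For year 59: 59÷12 = 4 r 11, and 11÷4 = 2, so 4+11+2 = 17.
Wednesday + 17 ≡ Saturday — that's 2359's doomsday.
In September the doomsday date is Sep 5.
Sep 3 is 2 days before Sep 5; 2 mod 7 = 2, so Saturday − 2 = Thursday.

Thursday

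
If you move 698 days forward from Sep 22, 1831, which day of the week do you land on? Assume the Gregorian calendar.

Tuesday

First find the weekday of Sep 22, 1831. Doomsday rule: the anchor day for the 1800s is Friday. For year 31: 31÷12 = 2 r 7, and 7÷4 = 1, so 2+7+1 = 10.
Friday + 10 ≡ Monday — that's 1831's doomsday.
In September the doomsday date is Sep 5.
Sep 22 is 17 days after Sep 5; 17 mod 7 = 3, so Monday + 3 = Thursday.
698 mod 7 = 5, so 698 days after a Thursday is Thursday + 5 = Tuesday.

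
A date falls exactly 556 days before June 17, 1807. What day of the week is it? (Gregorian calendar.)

First find the weekday of Jun 17, 1807. Doomsday rule: the anchor day for the 1800s is Friday. For year 07: 7÷12 = 0 r 7, and 7÷4 = 1, so 0+7+1 = 8.
Friday + 8 ≡ Saturday — that's 1807's doomsday.
In June the doomsday date is Jun 6.
Jun 17 is 11 days after Jun 6; 11 mod 7 = 4, so Saturday + 4 = Wednesday.
556 mod 7 = 3, so 556 days before a Wednesday is Wednesday − 3 = Sunday.

Sunday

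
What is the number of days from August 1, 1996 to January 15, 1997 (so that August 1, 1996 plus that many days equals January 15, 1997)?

167

Aug 1, 1996 → Sep 1, 1996: 31 days (August has 31).
Sep 1, 1996 → Oct 1, 1996: 30 days (September has 30).
Oct 1, 1996 → Nov 1, 1996: 31 days (October has 31).
Nov 1, 1996 → Dec 1, 1996: 30 days (November has 30).
Dec 1, 1996 → Jan 1, 1997: 31 days (December has 31).
Jan 1, 1997 → Jan 15, 1997: 14 days.
Total: 167 days.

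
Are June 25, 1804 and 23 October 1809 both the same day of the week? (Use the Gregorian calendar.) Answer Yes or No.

Yes

From Jun 25, 1804 to Oct 23, 1809 is 1946 days.
1946 mod 7 = 0, so they are the same weekday.
(Jun 25, 1804 is a Monday; Oct 23, 1809 is a Monday.)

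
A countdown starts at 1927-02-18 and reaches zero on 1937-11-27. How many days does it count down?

Feb 18, 1927 → Feb 18, 1928: 365 days.
Feb 18, 1928 → Feb 18, 1929: 366 days (Feb 29, 1928 is in that span).
Feb 18, 1929 → Feb 18, 1930: 365 days.
Feb 18, 1930 → Feb 18, 1931: 365 days.
Feb 18, 1931 → Feb 18, 1932: 365 days.
Feb 18, 1932 → Feb 18, 1933: 366 days (Feb 29, 1932 is in that span).
Feb 18, 1933 → Feb 18, 1934: 365 days.
Feb 18, 1934 → Feb 18, 1935: 365 days.
Feb 18, 1935 → Feb 18, 1936: 365 days.
Feb 18, 1936 → Feb 18, 1937: 366 days (Feb 29, 1936 is in that span).
Feb 18, 1937 → Mar 18, 1937: 28 days (February has 28).
Mar 18, 1937 → Apr 18, 1937: 31 days (March has 31).
Apr 18, 1937 → May 18, 1937: 30 days (April has 30).
May 18, 1937 → Jun 18, 1937: 31 days (May has 31).
Jun 18, 1937 → Jul 18, 1937: 30 days (June has 30).
Jul 18, 1937 → Aug 18, 1937: 31 days (July has 31).
Aug 18, 1937 → Sep 18, 1937: 31 days (August has 31).
Sep 18, 1937 → Oct 18, 1937: 30 days (September has 30).
Oct 18, 1937 → Nov 18, 1937: 31 days (October has 31).
Nov 18, 1937 → Nov 27, 1937: 9 days.
Total: 3935 days.

3935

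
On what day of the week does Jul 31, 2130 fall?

Monday

Doomsday rule: the anchor day for the 2100s is Sunday. For year 30: 30÷12 = 2 r 6, and 6÷4 = 1, so 2+6+1 = 9.
Sunday + 9 ≡ Tuesday — that's 2130's doomsday.
In July the doomsday date is Jul 11.
Jul 31 is 20 days after Jul 11; 20 mod 7 = 6, so Tuesday + 6 = Monday.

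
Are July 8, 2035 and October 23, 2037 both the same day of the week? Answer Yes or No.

From Jul 8, 2035 to Oct 23, 2037 is 838 days.
838 mod 7 = 5, so they are different weekdays.
(Jul 8, 2035 is a Sunday; Oct 23, 2037 is a Friday.)

No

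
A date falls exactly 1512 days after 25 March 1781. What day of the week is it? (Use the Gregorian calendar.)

Sunday

First find the weekday of Mar 25, 1781. Doomsday rule: the anchor day for the 1700s is Sunday. For year 81: 81÷12 = 6 r 9, and 9÷4 = 2, so 6+9+2 = 17.
Sunday + 17 ≡ Wednesday — that's 1781's doomsday.
In March the doomsday date is Mar 14.
Mar 25 is 11 days after Mar 14; 11 mod 7 = 4, so Wednesday + 4 = Sunday.
1512 mod 7 = 0, so 1512 days after a Sunday is Sunday + 0 = Sunday.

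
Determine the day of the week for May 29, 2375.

Doomsday rule: the anchor day for the 2300s is Wednesday. For year 75: 75÷12 = 6 r 3, and 3÷4 = 0, so 6+3+0 = 9.
Wednesday + 9 ≡ Friday — that's 2375's doomsday.
In May the doomsday date is May 9.
May 29 is 20 days after May 9; 20 mod 7 = 6, so Friday + 6 = Thursday.

Thursday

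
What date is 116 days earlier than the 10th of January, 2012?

September 16, 2011

−10 → Dec 31, 2011 (end of Dec, 31 days; 106 left).
−31 → Nov 30, 2011 (end of Nov, 30 days; 75 left).
−30 → Oct 31, 2011 (end of Oct, 31 days; 45 left).
−31 → Sep 30, 2011 (end of Sep, 30 days; 14 left).
−14 → Sep 16, 2011.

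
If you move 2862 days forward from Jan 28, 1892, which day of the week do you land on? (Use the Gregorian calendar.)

Wednesday

First find the weekday of Jan 28, 1892. Doomsday rule: the anchor day for the 1800s is Friday. For year 92: 92÷12 = 7 r 8, and 8÷4 = 2, so 7+8+2 = 17.
Friday + 17 ≡ Monday — that's 1892's doomsday.
In January the doomsday date is Jan 4 (1892 is a leap year (divisible by 4)).
Jan 28 is 24 days after Jan 4; 24 mod 7 = 3, so Monday + 3 = Thursday.
2862 mod 7 = 6, so 2862 days after a Thursday is Thursday + 6 = Wednesday.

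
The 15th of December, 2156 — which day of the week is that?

Doomsday rule: the anchor day for the 2100s is Sunday. For year 56: 56÷12 = 4 r 8, and 8÷4 = 2, so 4+8+2 = 14.
Sunday + 14 ≡ Sunday — that's 2156's doomsday.
In December the doomsday date is Dec 12.
Dec 15 is 3 days after Dec 12; 3 mod 7 = 3, so Sunday + 3 = Wednesday.

Wednesday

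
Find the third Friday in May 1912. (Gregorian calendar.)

May 17, 1912

May 1, 1912 is a Wednesday.
The first Friday is therefore May 3 (2 days later).
The third Friday is 3 + 2×7 = May 17.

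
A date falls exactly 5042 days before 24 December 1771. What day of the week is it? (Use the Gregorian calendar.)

Sunday

First find the weekday of Dec 24, 1771. Doomsday rule: the anchor day for the 1700s is Sunday. For year 71: 71÷12 = 5 r 11, and 11÷4 = 2, so 5+11+2 = 18.
Sunday + 18 ≡ Thursday — that's 1771's doomsday.
In December the doomsday date is Dec 12.
Dec 24 is 12 days after Dec 12; 12 mod 7 = 5, so Thursday + 5 = Tuesday.
5042 mod 7 = 2, so 5042 days before a Tuesday is Tuesday − 2 = Sunday.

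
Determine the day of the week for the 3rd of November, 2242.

Doomsday rule: the anchor day for the 2200s is Friday. For year 42: 42÷12 = 3 r 6, and 6÷4 = 1, so 3+6+1 = 10.
Friday + 10 ≡ Monday — that's 2242's doomsday.
In November the doomsday date is Nov 7.
Nov 3 is 4 days before Nov 7; 4 mod 7 = 4, so Monday − 4 = Thursday.

Thursday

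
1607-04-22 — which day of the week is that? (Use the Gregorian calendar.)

Doomsday rule: the anchor day for the 1600s is Tuesday. For year 07: 7÷12 = 0 r 7, and 7÷4 = 1, so 0+7+1 = 8.
Tuesday + 8 ≡ Wednesday — that's 1607's doomsday.
In April the doomsday date is Apr 4.
Apr 22 is 18 days after Apr 4; 18 mod 7 = 4, so Wednesday + 4 = Sunday.

Sunday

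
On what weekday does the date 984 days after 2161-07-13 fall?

First find the weekday of Jul 13, 2161. Doomsday rule: the anchor day for the 2100s is Sunday. For year 61: 61÷12 = 5 r 1, and 1÷4 = 0, so 5+1+0 = 6.
Sunday + 6 ≡ Saturday — that's 2161's doomsday.
In July the doomsday date is Jul 11.
Jul 13 is 2 days after Jul 11; 2 mod 7 = 2, so Saturday + 2 = Monday.
984 mod 7 = 4, so 984 days after a Monday is Monday + 4 = Friday.

Friday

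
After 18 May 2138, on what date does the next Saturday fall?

May 18, 2138 is a Sunday.
From Sunday to the next Saturday is 6 days.
May 18, 2138 + 6 = May 24, 2138.

May 24, 2138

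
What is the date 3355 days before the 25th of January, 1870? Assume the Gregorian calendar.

November 18, 1860

−365 (one year) → Jan 25, 1869 (2990 left).
−366 (one year; includes Feb 29, 1868) → Jan 25, 1868 (2624 left).
−365 (one year) → Jan 25, 1867 (2259 left).
−365 (one year) → Jan 25, 1866 (1894 left).
−365 (one year) → Jan 25, 1865 (1529 left).
−366 (one year; includes Feb 29, 1864) → Jan 25, 1864 (1163 left).
−365 (one year) → Jan 25, 1863 (798 left).
−365 (one year) → Jan 25, 1862 (433 left).
−365 (one year) → Jan 25, 1861 (68 left).
−25 → Dec 31, 1860 (end of Dec, 31 days; 43 left).
−31 → Nov 30, 1860 (end of Nov, 30 days; 12 left).
−12 → Nov 18, 1860.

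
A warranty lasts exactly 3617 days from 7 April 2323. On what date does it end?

+366 (one year; includes Feb 29, 2324) → Apr 7, 2324 (3251 left).
+365 (one year) → Apr 7, 2325 (2886 left).
+365 (one year) → Apr 7, 2326 (2521 left).
+365 (one year) → Apr 7, 2327 (2156 left).
+366 (one year; includes Feb 29, 2328) → Apr 7, 2328 (1790 left).
+365 (one year) → Apr 7, 2329 (1425 left).
+365 (one year) → Apr 7, 2330 (1060 left).
+365 (one year) → Apr 7, 2331 (695 left).
+366 (one year; includes Feb 29, 2332) → Apr 7, 2332 (329 left).
Apr has 30 days: +24 → May 1, 2332 (305 left).
May has 31 days: +31 → Jun 1, 2332 (274 left).
Jun has 30 days: +30 → Jul 1, 2332 (244 left).
Jul has 31 days: +31 → Aug 1, 2332 (213 left).
Aug has 31 days: +31 → Sep 1, 2332 (182 left).
Sep has 30 days: +30 → Oct 1, 2332 (152 left).
Oct has 31 days: +31 → Nov 1, 2332 (121 left).
Nov has 30 days: +30 → Dec 1, 2332 (91 left).
Dec has 31 days: +31 → Jan 1, 2333 (60 left).
Jan has 31 days: +31 → Feb 1, 2333 (29 left).
Feb has 28 days: +28 → Mar 1, 2333 (1 left).
+1 → Mar 2, 2333.

March 2, 2333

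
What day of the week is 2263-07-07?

Tuesday

Doomsday rule: the anchor day for the 2200s is Friday. For year 63: 63÷12 = 5 r 3, and 3÷4 = 0, so 5+3+0 = 8.
Friday + 8 ≡ Saturday — that's 2263's doomsday.
In July the doomsday date is Jul 11.
Jul 7 is 4 days before Jul 11; 4 mod 7 = 4, so Saturday − 4 = Tuesday.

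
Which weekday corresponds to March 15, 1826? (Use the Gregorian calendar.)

Wednesday

January 1, 1826 is a Sunday.
Jan 1, 1826 → Feb 1, 1826: 31 days (January has 31).
Feb 1, 1826 → Mar 1, 1826: 28 days (February has 28).
Mar 1, 1826 → Mar 15, 1826: 14 days.
Total: 73 days.
73 mod 7 = 3, so Sunday + 3 = Wednesday.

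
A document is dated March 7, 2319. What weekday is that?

Friday

Doomsday rule: the anchor day for the 2300s is Wednesday. For year 19: 19÷12 = 1 r 7, and 7÷4 = 1, so 1+7+1 = 9.
Wednesday + 9 ≡ Friday — that's 2319's doomsday.
In March the doomsday date is Mar 14.
Mar 7 is 7 days before Mar 14; 7 mod 7 = 0, so Friday − 0 = Friday.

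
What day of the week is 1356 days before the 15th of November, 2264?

First find the weekday of Nov 15, 2264. Doomsday rule: the anchor day for the 2200s is Friday. For year 64: 64÷12 = 5 r 4, and 4÷4 = 1, so 5+4+1 = 10.
Friday + 10 ≡ Monday — that's 2264's doomsday.
In November the doomsday date is Nov 7.
Nov 15 is 8 days after Nov 7; 8 mod 7 = 1, so Monday + 1 = Tuesday.
1356 mod 7 = 5, so 1356 days before a Tuesday is Tuesday − 5 = Thursday.

Thursday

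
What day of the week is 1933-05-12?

Friday

January 1, 1933 is a Sunday.
Jan 1, 1933 → Feb 1, 1933: 31 days (January has 31).
Feb 1, 1933 → Mar 1, 1933: 28 days (February has 28).
Mar 1, 1933 → Apr 1, 1933: 31 days (March has 31).
Apr 1, 1933 → May 1, 1933: 30 days (April has 30).
May 1, 1933 → May 12, 1933: 11 days.
Total: 131 days.
131 mod 7 = 5, so Sunday + 5 = Friday.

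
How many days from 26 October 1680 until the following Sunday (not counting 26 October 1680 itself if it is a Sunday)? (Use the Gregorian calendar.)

1

Oct 26, 1680 is a Saturday.
From Saturday to the next Sunday is 1 day.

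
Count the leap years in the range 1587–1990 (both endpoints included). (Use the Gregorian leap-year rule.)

98

Multiples of 4 in [1587,1990]: 101.
Of those, multiples of 100: 4 (not leap unless ÷400).
Multiples of 400: 1.
Leap years = 101 − 4 + 1 = 98.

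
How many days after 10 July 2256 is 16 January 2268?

4207

Jul 10, 2256 → Jul 10, 2257: 365 days.
Jul 10, 2257 → Jul 10, 2258: 365 days.
Jul 10, 2258 → Jul 10, 2259: 365 days.
Jul 10, 2259 → Jul 10, 2260: 366 days (Feb 29, 2260 is in that span).
Jul 10, 2260 → Jul 10, 2261: 365 days.
Jul 10, 2261 → Jul 10, 2262: 365 days.
Jul 10, 2262 → Jul 10, 2263: 365 days.
Jul 10, 2263 → Jul 10, 2264: 366 days (Feb 29, 2264 is in that span).
Jul 10, 2264 → Jul 10, 2265: 365 days.
Jul 10, 2265 → Jul 10, 2266: 365 days.
Jul 10, 2266 → Jul 10, 2267: 365 days.
Jul 10, 2267 → Aug 10, 2267: 31 days (July has 31).
Aug 10, 2267 → Sep 10, 2267: 31 days (August has 31).
Sep 10, 2267 → Oct 10, 2267: 30 days (September has 30).
Oct 10, 2267 → Nov 10, 2267: 31 days (October has 31).
Nov 10, 2267 → Dec 10, 2267: 30 days (November has 30).
Dec 10, 2267 → Jan 10, 2268: 31 days (December has 31).
Jan 10, 2268 → Jan 16, 2268: 6 days.
Total: 4207 days.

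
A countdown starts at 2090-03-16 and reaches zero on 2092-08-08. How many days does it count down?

Mar 16, 2090 → Mar 16, 2091: 365 days.
Mar 16, 2091 → Mar 16, 2092: 366 days (Feb 29, 2092 is in that span).
Mar 16, 2092 → Apr 16, 2092: 31 days (March has 31).
Apr 16, 2092 → May 16, 2092: 30 days (April has 30).
May 16, 2092 → Jun 16, 2092: 31 days (May has 31).
Jun 16, 2092 → Jul 16, 2092: 30 days (June has 30).
Jul 16, 2092 → Aug 8, 2092: 23 days.
Total: 876 days.

876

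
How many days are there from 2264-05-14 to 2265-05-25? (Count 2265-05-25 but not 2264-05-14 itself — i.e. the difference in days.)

May 14, 2264 → Jun 14, 2264: 31 days (May has 31).
Jun 14, 2264 → Jul 14, 2264: 30 days (June has 30).
Jul 14, 2264 → Aug 14, 2264: 31 days (July has 31).
Aug 14, 2264 → Sep 14, 2264: 31 days (August has 31).
Sep 14, 2264 → Oct 14, 2264: 30 days (September has 30).
Oct 14, 2264 → Nov 14, 2264: 31 days (October has 31).
Nov 14, 2264 → Dec 14, 2264: 30 days (November has 30).
Dec 14, 2264 → Jan 14, 2265: 31 days (December has 31).
Jan 14, 2265 → Feb 14, 2265: 31 days (January has 31).
Feb 14, 2265 → Mar 14, 2265: 28 days (February has 28).
Mar 14, 2265 → Apr 14, 2265: 31 days (March has 31).
Apr 14, 2265 → May 14, 2265: 30 days (April has 30).
May 14, 2265 → May 25, 2265: 11 days.
Total: 376 days.

376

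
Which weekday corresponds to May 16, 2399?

Doomsday rule: the anchor day for the 2300s is Wednesday. For year 99: 99÷12 = 8 r 3, and 3÷4 = 0, so 8+3+0 = 11.
Wednesday + 11 ≡ Sunday — that's 2399's doomsday.
In May the doomsday date is May 9.
May 16 is 7 days after May 9; 7 mod 7 = 0, so Sunday + 0 = Sunday.

Sunday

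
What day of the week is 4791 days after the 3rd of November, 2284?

Thursday

Nov 3, 2284 is a Monday.
4791 mod 7 = 3, so 4791 days after a Monday is Monday + 3 = Thursday.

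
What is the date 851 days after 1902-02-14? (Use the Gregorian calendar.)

+365 (one year) → Feb 14, 1903 (486 left).
+365 (one year) → Feb 14, 1904 (121 left).
Feb has 29 days: +16 → Mar 1, 1904 (105 left).
Mar has 31 days: +31 → Apr 1, 1904 (74 left).
Apr has 30 days: +30 → May 1, 1904 (44 left).
May has 31 days: +31 → Jun 1, 1904 (13 left).
+13 → Jun 14, 1904.

June 14, 1904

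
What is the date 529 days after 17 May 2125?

+365 (one year) → May 17, 2126 (164 left).
May has 31 days: +15 → Jun 1, 2126 (149 left).
Jun has 30 days: +30 → Jul 1, 2126 (119 left).
Jul has 31 days: +31 → Aug 1, 2126 (88 left).
Aug has 31 days: +31 → Sep 1, 2126 (57 left).
Sep has 30 days: +30 → Oct 1, 2126 (27 left).
+27 → Oct 28, 2126.

October 28, 2126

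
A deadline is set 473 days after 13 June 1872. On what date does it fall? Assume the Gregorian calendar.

September 29, 1873

+365 (one year) → Jun 13, 1873 (108 left).
Jun has 30 days: +18 → Jul 1, 1873 (90 left).
Jul has 31 days: +31 → Aug 1, 1873 (59 left).
Aug has 31 days: +31 → Sep 1, 1873 (28 left).
+28 → Sep 29, 1873.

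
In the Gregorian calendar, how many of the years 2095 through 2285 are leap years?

46

Multiples of 4 in [2095,2285]: 48.
Of those, multiples of 100: 2 (not leap unless ÷400).
Multiples of 400: 0.
Leap years = 48 − 2 + 0 = 46.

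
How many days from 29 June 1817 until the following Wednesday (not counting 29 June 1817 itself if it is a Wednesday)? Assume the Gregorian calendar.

Jun 29, 1817 is a Sunday.
From Sunday to the next Wednesday is 3 days.

3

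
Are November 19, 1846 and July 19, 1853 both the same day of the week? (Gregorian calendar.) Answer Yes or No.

From Nov 19, 1846 to Jul 19, 1853 is 2434 days.
2434 mod 7 = 5, so they are different weekdays.
(Nov 19, 1846 is a Thursday; Jul 19, 1853 is a Tuesday.)

No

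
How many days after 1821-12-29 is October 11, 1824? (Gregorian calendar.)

Dec 29, 1821 → Dec 29, 1822: 365 days.
Dec 29, 1822 → Dec 29, 1823: 365 days.
Dec 29, 1823 → Jan 29, 1824: 31 days (December has 31).
Jan 29, 1824 → Feb 29, 1824: 31 days (January has 31).
Feb 29, 1824 → Mar 29, 1824: 29 days (February has 29).
Mar 29, 1824 → Apr 29, 1824: 31 days (March has 31).
Apr 29, 1824 → May 29, 1824: 30 days (April has 30).
May 29, 1824 → Jun 29, 1824: 31 days (May has 31).
Jun 29, 1824 → Jul 29, 1824: 30 days (June has 30).
Jul 29, 1824 → Aug 29, 1824: 31 days (July has 31).
Aug 29, 1824 → Sep 29, 1824: 31 days (August has 31).
Sep 29, 1824 → Oct 11, 1824: 12 days.
Total: 1017 days.

1017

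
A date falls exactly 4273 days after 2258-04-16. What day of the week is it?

Apr 16, 2258 is a Friday.
4273 mod 7 = 3, so 4273 days after a Friday is Friday + 3 = Monday.

Monday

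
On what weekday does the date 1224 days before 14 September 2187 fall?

First find the weekday of Sep 14, 2187. Doomsday rule: the anchor day for the 2100s is Sunday. For year 87: 87÷12 = 7 r 3, and 3÷4 = 0, so 7+3+0 = 10.
Sunday + 10 ≡ Wednesday — that's 2187's doomsday.
In September the doomsday date is Sep 5.
Sep 14 is 9 days after Sep 5; 9 mod 7 = 2, so Wednesday + 2 = Friday.
1224 mod 7 = 6, so 1224 days before a Friday is Friday − 6 = Saturday.

Saturday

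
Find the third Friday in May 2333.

May 1, 2333 is a Monday.
The first Friday is therefore May 5 (4 days later).
The third Friday is 5 + 2×7 = May 19.

May 19, 2333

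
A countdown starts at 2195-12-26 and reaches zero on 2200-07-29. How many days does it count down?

Dec 26, 2195 → Dec 26, 2196: 366 days (Feb 29, 2196 is in that span).
Dec 26, 2196 → Dec 26, 2197: 365 days.
Dec 26, 2197 → Dec 26, 2198: 365 days.
Dec 26, 2198 → Dec 26, 2199: 365 days.
Dec 26, 2199 → Jan 26, 2200: 31 days (December has 31).
Jan 26, 2200 → Feb 26, 2200: 31 days (January has 31).
Feb 26, 2200 → Mar 26, 2200: 28 days (February has 28).
Mar 26, 2200 → Apr 26, 2200: 31 days (March has 31).
Apr 26, 2200 → May 26, 2200: 30 days (April has 30).
May 26, 2200 → Jun 26, 2200: 31 days (May has 31).
Jun 26, 2200 → Jul 26, 2200: 30 days (June has 30).
Jul 26, 2200 → Jul 29, 2200: 3 days.
Total: 1676 days.

1676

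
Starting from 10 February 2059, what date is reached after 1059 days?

January 4, 2062

+365 (one year) → Feb 10, 2060 (694 left).
+366 (one year; includes Feb 29, 2060) → Feb 10, 2061 (328 left).
Feb has 28 days: +19 → Mar 1, 2061 (309 left).
Mar has 31 days: +31 → Apr 1, 2061 (278 left).
Apr has 30 days: +30 → May 1, 2061 (248 left).
May has 31 days: +31 → Jun 1, 2061 (217 left).
Jun has 30 days: +30 → Jul 1, 2061 (187 left).
Jul has 31 days: +31 → Aug 1, 2061 (156 left).
Aug has 31 days: +31 → Sep 1, 2061 (125 left).
Sep has 30 days: +30 → Oct 1, 2061 (95 left).
Oct has 31 days: +31 → Nov 1, 2061 (64 left).
Nov has 30 days: +30 → Dec 1, 2061 (34 left).
Dec has 31 days: +31 → Jan 1, 2062 (3 left).
+3 → Jan 4, 2062.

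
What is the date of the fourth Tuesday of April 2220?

April 25, 2220

April 1, 2220 is a Saturday.
The first Tuesday is therefore April 4 (3 days later).
The fourth Tuesday is 4 + 3×7 = April 25.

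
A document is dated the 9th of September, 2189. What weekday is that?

Wednesday

Doomsday rule: the anchor day for the 2100s is Sunday. For year 89: 89÷12 = 7 r 5, and 5÷4 = 1, so 7+5+1 = 13.
Sunday + 13 ≡ Saturday — that's 2189's doomsday.
In September the doomsday date is Sep 5.
Sep 9 is 4 days after Sep 5; 4 mod 7 = 4, so Saturday + 4 = Wednesday.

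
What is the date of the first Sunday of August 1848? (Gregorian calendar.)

August 1, 1848 is a Tuesday.
The first Sunday is therefore August 6 (5 days later).

August 6, 1848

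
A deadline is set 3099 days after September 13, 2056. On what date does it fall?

+365 (one year) → Sep 13, 2057 (2734 left).
+365 (one year) → Sep 13, 2058 (2369 left).
+365 (one year) → Sep 13, 2059 (2004 left).
+366 (one year; includes Feb 29, 2060) → Sep 13, 2060 (1638 left).
+365 (one year) → Sep 13, 2061 (1273 left).
+365 (one year) → Sep 13, 2062 (908 left).
+365 (one year) → Sep 13, 2063 (543 left).
+366 (one year; includes Feb 29, 2064) → Sep 13, 2064 (177 left).
Sep has 30 days: +18 → Oct 1, 2064 (159 left).
Oct has 31 days: +31 → Nov 1, 2064 (128 left).
Nov has 30 days: +30 → Dec 1, 2064 (98 left).
Dec has 31 days: +31 → Jan 1, 2065 (67 left).
Jan has 31 days: +31 → Feb 1, 2065 (36 left).
Feb has 28 days: +28 → Mar 1, 2065 (8 left).
+8 → Mar 9, 2065.

March 9, 2065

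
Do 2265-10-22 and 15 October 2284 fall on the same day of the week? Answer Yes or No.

No

From Oct 22, 2265 to Oct 15, 2284 is 6933 days.
6933 mod 7 = 3, so they are different weekdays.
(Oct 22, 2265 is a Sunday; Oct 15, 2284 is a Wednesday.)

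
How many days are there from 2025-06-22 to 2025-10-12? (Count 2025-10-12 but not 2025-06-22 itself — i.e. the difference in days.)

112

Jun 22, 2025 → Jul 22, 2025: 30 days (June has 30).
Jul 22, 2025 → Aug 22, 2025: 31 days (July has 31).
Aug 22, 2025 → Sep 22, 2025: 31 days (August has 31).
Sep 22, 2025 → Oct 12, 2025: 20 days.
Total: 112 days.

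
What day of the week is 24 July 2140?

Sunday

Doomsday rule: the anchor day for the 2100s is Sunday. For year 40: 40÷12 = 3 r 4, and 4÷4 = 1, so 3+4+1 = 8.
Sunday + 8 ≡ Monday — that's 2140's doomsday.
In July the doomsday date is Jul 11.
Jul 24 is 13 days after Jul 11; 13 mod 7 = 6, so Monday + 6 = Sunday.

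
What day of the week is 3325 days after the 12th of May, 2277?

First find the weekday of May 12, 2277. Doomsday rule: the anchor day for the 2200s is Friday. For year 77: 77÷12 = 6 r 5, and 5÷4 = 1, so 6+5+1 = 12.
Friday + 12 ≡ Wednesday — that's 2277's doomsday.
In May the doomsday date is May 9.
May 12 is 3 days after May 9; 3 mod 7 = 3, so Wednesday + 3 = Saturday.
3325 mod 7 = 0, so 3325 days after a Saturday is Saturday + 0 = Saturday.

Saturday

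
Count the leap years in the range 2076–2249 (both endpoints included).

Multiples of 4 in [2076,2249]: 44.
Of those, multiples of 100: 2 (not leap unless ÷400).
Multiples of 400: 0.
Leap years = 44 − 2 + 0 = 42.

42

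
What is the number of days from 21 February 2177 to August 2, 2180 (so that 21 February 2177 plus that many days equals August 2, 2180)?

1258

Feb 21, 2177 → Feb 21, 2178: 365 days.
Feb 21, 2178 → Feb 21, 2179: 365 days.
Feb 21, 2179 → Feb 21, 2180: 365 days.
Feb 21, 2180 → Mar 21, 2180: 29 days (February has 29).
Mar 21, 2180 → Apr 21, 2180: 31 days (March has 31).
Apr 21, 2180 → May 21, 2180: 30 days (April has 30).
May 21, 2180 → Jun 21, 2180: 31 days (May has 31).
Jun 21, 2180 → Jul 21, 2180: 30 days (June has 30).
Jul 21, 2180 → Aug 2, 2180: 12 days.
Total: 1258 days.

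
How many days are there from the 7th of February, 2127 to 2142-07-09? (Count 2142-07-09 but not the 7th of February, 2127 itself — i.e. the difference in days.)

Feb 7, 2127 → Feb 7, 2128: 365 days.
Feb 7, 2128 → Feb 7, 2129: 366 days (Feb 29, 2128 is in that span).
Feb 7, 2129 → Feb 7, 2130: 365 days.
Feb 7, 2130 → Feb 7, 2131: 365 days.
Feb 7, 2131 → Feb 7, 2132: 365 days.
Feb 7, 2132 → Feb 7, 2133: 366 days (Feb 29, 2132 is in that span).
Feb 7, 2133 → Feb 7, 2134: 365 days.
Feb 7, 2134 → Feb 7, 2135: 365 days.
Feb 7, 2135 → Feb 7, 2136: 365 days.
Feb 7, 2136 → Feb 7, 2137: 366 days (Feb 29, 2136 is in that span).
Feb 7, 2137 → Feb 7, 2138: 365 days.
Feb 7, 2138 → Feb 7, 2139: 365 days.
Feb 7, 2139 → Feb 7, 2140: 365 days.
Feb 7, 2140 → Feb 7, 2141: 366 days (Feb 29, 2140 is in that span).
Feb 7, 2141 → Feb 7, 2142: 365 days.
Feb 7, 2142 → Mar 7, 2142: 28 days (February has 28).
Mar 7, 2142 → Apr 7, 2142: 31 days (March has 31).
Apr 7, 2142 → May 7, 2142: 30 days (April has 30).
May 7, 2142 → Jun 7, 2142: 31 days (May has 31).
Jun 7, 2142 → Jul 7, 2142: 30 days (June has 30).
Jul 7, 2142 → Jul 9, 2142: 2 days.
Total: 5631 days.

5631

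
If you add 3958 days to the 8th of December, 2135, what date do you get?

October 9, 2146

+366 (one year; includes Feb 29, 2136) → Dec 8, 2136 (3592 left).
+365 (one year) → Dec 8, 2137 (3227 left).
+365 (one year) → Dec 8, 2138 (2862 left).
+365 (one year) → Dec 8, 2139 (2497 left).
+366 (one year; includes Feb 29, 2140) → Dec 8, 2140 (2131 left).
+365 (one year) → Dec 8, 2141 (1766 left).
+365 (one year) → Dec 8, 2142 (1401 left).
+365 (one year) → Dec 8, 2143 (1036 left).
+366 (one year; includes Feb 29, 2144) → Dec 8, 2144 (670 left).
+365 (one year) → Dec 8, 2145 (305 left).
Dec has 31 days: +24 → Jan 1, 2146 (281 left).
Jan has 31 days: +31 → Feb 1, 2146 (250 left).
Feb has 28 days: +28 → Mar 1, 2146 (222 left).
Mar has 31 days: +31 → Apr 1, 2146 (191 left).
Apr has 30 days: +30 → May 1, 2146 (161 left).
May has 31 days: +31 → Jun 1, 2146 (130 left).
Jun has 30 days: +30 → Jul 1, 2146 (100 left).
Jul has 31 days: +31 → Aug 1, 2146 (69 left).
Aug has 31 days: +31 → Sep 1, 2146 (38 left).
Sep has 30 days: +30 → Oct 1, 2146 (8 left).
+8 → Oct 9, 2146.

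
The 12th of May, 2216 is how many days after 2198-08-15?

Aug 15, 2198 → Aug 15, 2199: 365 days.
Aug 15, 2199 → Aug 15, 2200: 365 days.
Aug 15, 2200 → Aug 15, 2201: 365 days.
Aug 15, 2201 → Aug 15, 2202: 365 days.
Aug 15, 2202 → Aug 15, 2203: 365 days.
Aug 15, 2203 → Aug 15, 2204: 366 days (Feb 29, 2204 is in that span).
Aug 15, 2204 → Aug 15, 2205: 365 days.
Aug 15, 2205 → Aug 15, 2206: 365 days.
Aug 15, 2206 → Aug 15, 2207: 365 days.
Aug 15, 2207 → Aug 15, 2208: 366 days (Feb 29, 2208 is in that span).
Aug 15, 2208 → Aug 15, 2209: 365 days.
Aug 15, 2209 → Aug 15, 2210: 365 days.
Aug 15, 2210 → Aug 15, 2211: 365 days.
Aug 15, 2211 → Aug 15, 2212: 366 days (Feb 29, 2212 is in that span).
Aug 15, 2212 → Aug 15, 2213: 365 days.
Aug 15, 2213 → Aug 15, 2214: 365 days.
Aug 15, 2214 → Aug 15, 2215: 365 days.
Aug 15, 2215 → Sep 15, 2215: 31 days (August has 31).
Sep 15, 2215 → Oct 15, 2215: 30 days (September has 30).
Oct 15, 2215 → Nov 15, 2215: 31 days (October has 31).
Nov 15, 2215 → Dec 15, 2215: 30 days (November has 30).
Dec 15, 2215 → Jan 15, 2216: 31 days (December has 31).
Jan 15, 2216 → Feb 15, 2216: 31 days (January has 31).
Feb 15, 2216 → Mar 15, 2216: 29 days (February has 29).
Mar 15, 2216 → Apr 15, 2216: 31 days (March has 31).
Apr 15, 2216 → May 12, 2216: 27 days.
Total: 6479 days.

6479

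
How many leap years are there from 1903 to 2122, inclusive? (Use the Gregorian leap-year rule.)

54

Multiples of 4 in [1903,2122]: 55.
Of those, multiples of 100: 2 (not leap unless ÷400).
Multiples of 400: 1.
Leap years = 55 − 2 + 1 = 54.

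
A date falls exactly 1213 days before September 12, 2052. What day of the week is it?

Tuesday

Sep 12, 2052 is a Thursday.
1213 mod 7 = 2, so 1213 days before a Thursday is Thursday − 2 = Tuesday.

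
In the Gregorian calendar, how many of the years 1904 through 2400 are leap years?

122

Multiples of 4 in [1904,2400]: 125.
Of those, multiples of 100: 5 (not leap unless ÷400).
Multiples of 400: 2.
Leap years = 125 − 5 + 2 = 122.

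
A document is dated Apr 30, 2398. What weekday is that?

Doomsday rule: the anchor day for the 2300s is Wednesday. For year 98: 98÷12 = 8 r 2, and 2÷4 = 0, so 8+2+0 = 10.
Wednesday + 10 ≡ Saturday — that's 2398's doomsday.
In April the doomsday date is Apr 4.
Apr 30 is 26 days after Apr 4; 26 mod 7 = 5, so Saturday + 5 = Thursday.

Thursday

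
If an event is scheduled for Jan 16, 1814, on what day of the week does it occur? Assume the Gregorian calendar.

Sunday

Doomsday rule: the anchor day for the 1800s is Friday. For year 14: 14÷12 = 1 r 2, and 2÷4 = 0, so 1+2+0 = 3.
Friday + 3 ≡ Monday — that's 1814's doomsday.
In January the doomsday date is Jan 3 (1814 is not a leap year).
Jan 16 is 13 days after Jan 3; 13 mod 7 = 6, so Monday + 6 = Sunday.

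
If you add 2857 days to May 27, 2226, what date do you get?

March 23, 2234

+365 (one year) → May 27, 2227 (2492 left).
+366 (one year; includes Feb 29, 2228) → May 27, 2228 (2126 left).
+365 (one year) → May 27, 2229 (1761 left).
+365 (one year) → May 27, 2230 (1396 left).
+365 (one year) → May 27, 2231 (1031 left).
+366 (one year; includes Feb 29, 2232) → May 27, 2232 (665 left).
+365 (one year) → May 27, 2233 (300 left).
May has 31 days: +5 → Jun 1, 2233 (295 left).
Jun has 30 days: +30 → Jul 1, 2233 (265 left).
Jul has 31 days: +31 → Aug 1, 2233 (234 left).
Aug has 31 days: +31 → Sep 1, 2233 (203 left).
Sep has 30 days: +30 → Oct 1, 2233 (173 left).
Oct has 31 days: +31 → Nov 1, 2233 (142 left).
Nov has 30 days: +30 → Dec 1, 2233 (112 left).
Dec has 31 days: +31 → Jan 1, 2234 (81 left).
Jan has 31 days: +31 → Feb 1, 2234 (50 left).
Feb has 28 days: +28 → Mar 1, 2234 (22 left).
+22 → Mar 23, 2234.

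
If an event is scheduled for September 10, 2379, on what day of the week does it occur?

Monday

Doomsday rule: the anchor day for the 2300s is Wednesday. For year 79: 79÷12 = 6 r 7, and 7÷4 = 1, so 6+7+1 = 14.
Wednesday + 14 ≡ Wednesday — that's 2379's doomsday.
In September the doomsday date is Sep 5.
Sep 10 is 5 days after Sep 5; 5 mod 7 = 5, so Wednesday + 5 = Monday.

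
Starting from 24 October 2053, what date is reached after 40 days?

December 3, 2053

Oct has 31 days: +8 → Nov 1, 2053 (32 left).
Nov has 30 days: +30 → Dec 1, 2053 (2 left).
+2 → Dec 3, 2053.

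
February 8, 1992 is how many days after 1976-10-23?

5586

Oct 23, 1976 → Oct 23, 1977: 365 days.
Oct 23, 1977 → Oct 23, 1978: 365 days.
Oct 23, 1978 → Oct 23, 1979: 365 days.
Oct 23, 1979 → Oct 23, 1980: 366 days (Feb 29, 1980 is in that span).
Oct 23, 1980 → Oct 23, 1981: 365 days.
Oct 23, 1981 → Oct 23, 1982: 365 days.
Oct 23, 1982 → Oct 23, 1983: 365 days.
Oct 23, 1983 → Oct 23, 1984: 366 days (Feb 29, 1984 is in that span).
Oct 23, 1984 → Oct 23, 1985: 365 days.
Oct 23, 1985 → Oct 23, 1986: 365 days.
Oct 23, 1986 → Oct 23, 1987: 365 days.
Oct 23, 1987 → Oct 23, 1988: 366 days (Feb 29, 1988 is in that span).
Oct 23, 1988 → Oct 23, 1989: 365 days.
Oct 23, 1989 → Oct 23, 1990: 365 days.
Oct 23, 1990 → Oct 23, 1991: 365 days.
Oct 23, 1991 → Nov 23, 1991: 31 days (October has 31).
Nov 23, 1991 → Dec 23, 1991: 30 days (November has 30).
Dec 23, 1991 → Jan 23, 1992: 31 days (December has 31).
Jan 23, 1992 → Feb 8, 1992: 16 days.
Total: 5586 days.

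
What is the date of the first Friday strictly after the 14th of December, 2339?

Dec 14, 2339 is a Thursday.
From Thursday to the next Friday is 1 day.
Dec 14, 2339 + 1 = Dec 15, 2339.

December 15, 2339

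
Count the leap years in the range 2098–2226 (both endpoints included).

30

Multiples of 4 in [2098,2226]: 32.
Of those, multiples of 100: 2 (not leap unless ÷400).
Multiples of 400: 0.
Leap years = 32 − 2 + 0 = 30.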